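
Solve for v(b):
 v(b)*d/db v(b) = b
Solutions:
 v(b) = -sqrt(C1 + b^2)
 v(b) = sqrt(C1 + b^2)


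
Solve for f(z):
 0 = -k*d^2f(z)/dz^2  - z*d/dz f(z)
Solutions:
 f(z) = C1 + C2*sqrt(k)*erf(sqrt(2)*z*sqrt(1/k)/2)


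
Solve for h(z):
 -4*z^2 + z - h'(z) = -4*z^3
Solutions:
 h(z) = C1 + z^4 - 4*z^3/3 + z^2/2


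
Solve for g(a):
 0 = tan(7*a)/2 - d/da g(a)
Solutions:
 g(a) = C1 - log(cos(7*a))/14


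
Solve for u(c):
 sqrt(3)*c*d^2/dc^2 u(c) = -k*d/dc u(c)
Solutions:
 u(c) = C1 + c^(-sqrt(3)*re(k)/3 + 1)*(C2*sin(sqrt(3)*log(c)*Abs(im(k))/3) + C3*cos(sqrt(3)*log(c)*im(k)/3))


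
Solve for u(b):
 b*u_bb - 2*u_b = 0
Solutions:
 u(b) = C1 + C2*b^3


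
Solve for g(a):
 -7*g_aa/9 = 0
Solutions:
 g(a) = C1 + C2*a


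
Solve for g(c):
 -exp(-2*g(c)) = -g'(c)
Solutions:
 g(c) = log(-sqrt(C1 + 2*c))
 g(c) = log(C1 + 2*c)/2


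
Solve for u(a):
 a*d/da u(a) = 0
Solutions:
 u(a) = C1


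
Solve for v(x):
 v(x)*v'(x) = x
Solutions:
 v(x) = -sqrt(C1 + x^2)
 v(x) = sqrt(C1 + x^2)


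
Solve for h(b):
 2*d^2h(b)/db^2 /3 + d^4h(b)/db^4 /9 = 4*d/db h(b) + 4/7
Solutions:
 h(b) = C1 + C2*exp(2^(1/3)*b*(-(9 + sqrt(83))^(1/3) + 2^(1/3)/(9 + sqrt(83))^(1/3))/2)*sin(2^(1/3)*sqrt(3)*b*(2^(1/3)/(9 + sqrt(83))^(1/3) + (9 + sqrt(83))^(1/3))/2) + C3*exp(2^(1/3)*b*(-(9 + sqrt(83))^(1/3) + 2^(1/3)/(9 + sqrt(83))^(1/3))/2)*cos(2^(1/3)*sqrt(3)*b*(2^(1/3)/(9 + sqrt(83))^(1/3) + (9 + sqrt(83))^(1/3))/2) + C4*exp(-2^(1/3)*b*(-(9 + sqrt(83))^(1/3) + 2^(1/3)/(9 + sqrt(83))^(1/3))) - b/7


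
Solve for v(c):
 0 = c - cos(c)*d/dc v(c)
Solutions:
 v(c) = C1 + Integral(c/cos(c), c)


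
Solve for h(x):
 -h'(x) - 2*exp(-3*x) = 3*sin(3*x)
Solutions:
 h(x) = C1 + cos(3*x) + 2*exp(-3*x)/3


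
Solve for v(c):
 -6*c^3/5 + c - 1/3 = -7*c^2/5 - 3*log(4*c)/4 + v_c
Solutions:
 v(c) = C1 - 3*c^4/10 + 7*c^3/15 + c^2/2 + 3*c*log(c)/4 - 13*c/12 + 3*c*log(2)/2


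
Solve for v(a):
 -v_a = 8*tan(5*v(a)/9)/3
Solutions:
 v(a) = -9*asin(C1*exp(-40*a/27))/5 + 9*pi/5
 v(a) = 9*asin(C1*exp(-40*a/27))/5


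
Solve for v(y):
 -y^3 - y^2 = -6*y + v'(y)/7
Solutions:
 v(y) = C1 - 7*y^4/4 - 7*y^3/3 + 21*y^2


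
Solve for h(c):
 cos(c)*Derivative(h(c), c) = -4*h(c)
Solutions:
 h(c) = C1*(sin(c)^2 - 2*sin(c) + 1)/(sin(c)^2 + 2*sin(c) + 1)


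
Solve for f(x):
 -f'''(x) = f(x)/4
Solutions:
 f(x) = C3*exp(-2^(1/3)*x/2) + (C1*sin(2^(1/3)*sqrt(3)*x/4) + C2*cos(2^(1/3)*sqrt(3)*x/4))*exp(2^(1/3)*x/4)


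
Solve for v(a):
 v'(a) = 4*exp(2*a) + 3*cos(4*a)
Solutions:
 v(a) = C1 + 2*exp(2*a) + 3*sin(4*a)/4


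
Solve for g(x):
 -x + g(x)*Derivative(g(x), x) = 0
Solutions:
 g(x) = -sqrt(C1 + x^2)
 g(x) = sqrt(C1 + x^2)


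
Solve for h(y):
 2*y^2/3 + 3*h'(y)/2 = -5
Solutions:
 h(y) = C1 - 4*y^3/27 - 10*y/3


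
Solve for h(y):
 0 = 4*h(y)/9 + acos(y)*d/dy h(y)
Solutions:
 h(y) = C1*exp(-4*Integral(1/acos(y), y)/9)


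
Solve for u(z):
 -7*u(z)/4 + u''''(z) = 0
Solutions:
 u(z) = C1*exp(-sqrt(2)*7^(1/4)*z/2) + C2*exp(sqrt(2)*7^(1/4)*z/2) + C3*sin(sqrt(2)*7^(1/4)*z/2) + C4*cos(sqrt(2)*7^(1/4)*z/2)


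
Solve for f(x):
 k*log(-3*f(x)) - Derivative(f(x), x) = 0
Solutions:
 Integral(1/(log(-_y) + log(3)), (_y, f(x))) = C1 + k*x


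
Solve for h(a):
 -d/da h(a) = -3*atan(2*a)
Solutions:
 h(a) = C1 + 3*a*atan(2*a) - 3*log(4*a^2 + 1)/4


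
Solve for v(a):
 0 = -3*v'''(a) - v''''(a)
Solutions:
 v(a) = C1 + C2*a + C3*a^2 + C4*exp(-3*a)


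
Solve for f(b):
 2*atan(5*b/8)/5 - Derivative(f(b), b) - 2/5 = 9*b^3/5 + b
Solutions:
 f(b) = C1 - 9*b^4/20 - b^2/2 + 2*b*atan(5*b/8)/5 - 2*b/5 - 8*log(25*b^2 + 64)/25


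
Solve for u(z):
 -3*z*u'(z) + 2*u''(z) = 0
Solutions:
 u(z) = C1 + C2*erfi(sqrt(3)*z/2)


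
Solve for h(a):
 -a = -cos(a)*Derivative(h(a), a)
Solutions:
 h(a) = C1 + Integral(a/cos(a), a)


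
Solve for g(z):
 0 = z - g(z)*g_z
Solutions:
 g(z) = -sqrt(C1 + z^2)
 g(z) = sqrt(C1 + z^2)


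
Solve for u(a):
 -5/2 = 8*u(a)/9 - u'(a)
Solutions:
 u(a) = C1*exp(8*a/9) - 45/16


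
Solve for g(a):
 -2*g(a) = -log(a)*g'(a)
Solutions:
 g(a) = C1*exp(2*li(a))


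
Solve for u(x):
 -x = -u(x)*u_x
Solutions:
 u(x) = -sqrt(C1 + x^2)
 u(x) = sqrt(C1 + x^2)


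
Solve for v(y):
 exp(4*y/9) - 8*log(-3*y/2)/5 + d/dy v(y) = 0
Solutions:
 v(y) = C1 + 8*y*log(-y)/5 + 8*y*(-1 - log(2) + log(3))/5 - 9*exp(4*y/9)/4


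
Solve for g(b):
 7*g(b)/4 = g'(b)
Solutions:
 g(b) = C1*exp(7*b/4)


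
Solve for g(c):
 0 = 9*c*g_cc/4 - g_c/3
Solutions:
 g(c) = C1 + C2*c^(31/27)


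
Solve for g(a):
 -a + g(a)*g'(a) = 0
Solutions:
 g(a) = -sqrt(C1 + a^2)
 g(a) = sqrt(C1 + a^2)


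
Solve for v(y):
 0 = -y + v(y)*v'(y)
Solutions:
 v(y) = -sqrt(C1 + y^2)
 v(y) = sqrt(C1 + y^2)


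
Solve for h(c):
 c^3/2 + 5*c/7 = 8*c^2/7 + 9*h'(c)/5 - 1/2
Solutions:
 h(c) = C1 + 5*c^4/72 - 40*c^3/189 + 25*c^2/126 + 5*c/18


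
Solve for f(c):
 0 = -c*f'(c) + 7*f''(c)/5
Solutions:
 f(c) = C1 + C2*erfi(sqrt(70)*c/14)


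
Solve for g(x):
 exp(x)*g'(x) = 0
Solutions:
 g(x) = C1


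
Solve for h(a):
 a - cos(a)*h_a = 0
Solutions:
 h(a) = C1 + Integral(a/cos(a), a)


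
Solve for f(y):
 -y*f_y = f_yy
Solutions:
 f(y) = C1 + C2*erf(sqrt(2)*y/2)


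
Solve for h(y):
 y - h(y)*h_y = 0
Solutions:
 h(y) = -sqrt(C1 + y^2)
 h(y) = sqrt(C1 + y^2)


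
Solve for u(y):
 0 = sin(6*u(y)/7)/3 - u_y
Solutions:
 -y/3 + 7*log(cos(6*u(y)/7) - 1)/12 - 7*log(cos(6*u(y)/7) + 1)/12 = C1


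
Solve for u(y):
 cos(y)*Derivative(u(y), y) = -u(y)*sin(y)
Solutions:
 u(y) = C1*cos(y)


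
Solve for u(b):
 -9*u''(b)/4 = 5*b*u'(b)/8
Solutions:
 u(b) = C1 + C2*erf(sqrt(5)*b/6)


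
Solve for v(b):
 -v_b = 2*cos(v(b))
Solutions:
 v(b) = pi - asin((C1 + exp(4*b))/(C1 - exp(4*b)))
 v(b) = asin((C1 + exp(4*b))/(C1 - exp(4*b)))


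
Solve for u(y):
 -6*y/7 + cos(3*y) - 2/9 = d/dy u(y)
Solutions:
 u(y) = C1 - 3*y^2/7 - 2*y/9 + sin(3*y)/3


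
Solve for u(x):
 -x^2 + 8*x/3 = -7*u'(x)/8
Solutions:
 u(x) = C1 + 8*x^3/21 - 32*x^2/21


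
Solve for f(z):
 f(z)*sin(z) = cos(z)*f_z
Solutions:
 f(z) = C1/cos(z)


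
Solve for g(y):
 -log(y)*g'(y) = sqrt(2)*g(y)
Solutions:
 g(y) = C1*exp(-sqrt(2)*li(y))


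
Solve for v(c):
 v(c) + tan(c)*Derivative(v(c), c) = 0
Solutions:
 v(c) = C1/sin(c)


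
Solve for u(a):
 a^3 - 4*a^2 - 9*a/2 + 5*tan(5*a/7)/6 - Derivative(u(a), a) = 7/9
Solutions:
 u(a) = C1 + a^4/4 - 4*a^3/3 - 9*a^2/4 - 7*a/9 - 7*log(cos(5*a/7))/6


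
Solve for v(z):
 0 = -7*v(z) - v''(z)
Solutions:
 v(z) = C1*sin(sqrt(7)*z) + C2*cos(sqrt(7)*z)


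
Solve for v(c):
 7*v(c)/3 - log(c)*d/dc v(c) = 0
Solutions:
 v(c) = C1*exp(7*li(c)/3)


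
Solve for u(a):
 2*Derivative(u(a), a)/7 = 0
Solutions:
 u(a) = C1


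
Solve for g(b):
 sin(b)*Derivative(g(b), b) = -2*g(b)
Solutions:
 g(b) = C1*(cos(b) + 1)/(cos(b) - 1)


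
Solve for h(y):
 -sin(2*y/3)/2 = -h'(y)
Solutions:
 h(y) = C1 - 3*cos(2*y/3)/4


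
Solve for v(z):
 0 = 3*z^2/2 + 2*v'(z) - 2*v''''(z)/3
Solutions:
 v(z) = C1 + C4*exp(3^(1/3)*z) - z^3/4 + (C2*sin(3^(5/6)*z/2) + C3*cos(3^(5/6)*z/2))*exp(-3^(1/3)*z/2)


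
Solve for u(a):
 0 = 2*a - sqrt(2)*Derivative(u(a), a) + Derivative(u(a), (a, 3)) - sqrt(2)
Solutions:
 u(a) = C1 + C2*exp(-2^(1/4)*a) + C3*exp(2^(1/4)*a) + sqrt(2)*a^2/2 - a


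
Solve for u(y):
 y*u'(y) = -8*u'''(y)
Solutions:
 u(y) = C1 + Integral(C2*airyai(-y/2) + C3*airybi(-y/2), y)


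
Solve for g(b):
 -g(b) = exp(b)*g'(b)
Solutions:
 g(b) = C1*exp(exp(-b))


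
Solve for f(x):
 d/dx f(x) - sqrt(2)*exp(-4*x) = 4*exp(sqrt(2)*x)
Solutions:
 f(x) = C1 + 2*sqrt(2)*exp(sqrt(2)*x) - sqrt(2)*exp(-4*x)/4


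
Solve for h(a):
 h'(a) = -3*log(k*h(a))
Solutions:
 li(k*h(a))/k = C1 - 3*a


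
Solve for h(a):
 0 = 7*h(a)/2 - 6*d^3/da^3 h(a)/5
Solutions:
 h(a) = C3*exp(630^(1/3)*a/6) + (C1*sin(3^(1/6)*70^(1/3)*a/4) + C2*cos(3^(1/6)*70^(1/3)*a/4))*exp(-630^(1/3)*a/12)


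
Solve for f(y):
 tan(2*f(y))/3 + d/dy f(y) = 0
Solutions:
 f(y) = -asin(C1*exp(-2*y/3))/2 + pi/2
 f(y) = asin(C1*exp(-2*y/3))/2


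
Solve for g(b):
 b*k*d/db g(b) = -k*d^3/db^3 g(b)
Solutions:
 g(b) = C1 + Integral(C2*airyai(-b) + C3*airybi(-b), b)


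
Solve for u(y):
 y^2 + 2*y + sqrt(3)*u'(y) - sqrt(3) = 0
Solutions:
 u(y) = C1 - sqrt(3)*y^3/9 - sqrt(3)*y^2/3 + y


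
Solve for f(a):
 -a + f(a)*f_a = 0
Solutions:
 f(a) = -sqrt(C1 + a^2)
 f(a) = sqrt(C1 + a^2)


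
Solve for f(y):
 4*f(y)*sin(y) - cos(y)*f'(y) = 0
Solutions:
 f(y) = C1/cos(y)^4


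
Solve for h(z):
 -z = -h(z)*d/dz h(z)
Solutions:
 h(z) = -sqrt(C1 + z^2)
 h(z) = sqrt(C1 + z^2)


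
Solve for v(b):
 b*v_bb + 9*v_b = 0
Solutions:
 v(b) = C1 + C2/b^8


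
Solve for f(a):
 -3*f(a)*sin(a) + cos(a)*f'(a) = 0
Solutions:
 f(a) = C1/cos(a)^3


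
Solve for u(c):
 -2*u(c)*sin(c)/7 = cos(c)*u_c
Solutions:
 u(c) = C1*cos(c)^(2/7)


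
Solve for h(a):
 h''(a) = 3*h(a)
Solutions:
 h(a) = C1*exp(-sqrt(3)*a) + C2*exp(sqrt(3)*a)


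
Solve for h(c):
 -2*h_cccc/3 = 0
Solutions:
 h(c) = C1 + C2*c + C3*c^2 + C4*c^3


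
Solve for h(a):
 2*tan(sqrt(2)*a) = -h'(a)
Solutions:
 h(a) = C1 + sqrt(2)*log(cos(sqrt(2)*a))


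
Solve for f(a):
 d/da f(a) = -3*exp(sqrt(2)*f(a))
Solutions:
 f(a) = sqrt(2)*(2*log(1/(C1 + 3*a)) - log(2))/4


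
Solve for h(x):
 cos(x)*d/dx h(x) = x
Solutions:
 h(x) = C1 + Integral(x/cos(x), x)


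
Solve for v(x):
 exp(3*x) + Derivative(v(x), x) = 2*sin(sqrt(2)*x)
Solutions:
 v(x) = C1 - exp(3*x)/3 - sqrt(2)*cos(sqrt(2)*x)


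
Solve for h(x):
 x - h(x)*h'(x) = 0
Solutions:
 h(x) = -sqrt(C1 + x^2)
 h(x) = sqrt(C1 + x^2)


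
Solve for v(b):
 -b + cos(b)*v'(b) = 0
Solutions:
 v(b) = C1 + Integral(b/cos(b), b)


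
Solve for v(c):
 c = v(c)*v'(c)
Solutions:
 v(c) = -sqrt(C1 + c^2)
 v(c) = sqrt(C1 + c^2)


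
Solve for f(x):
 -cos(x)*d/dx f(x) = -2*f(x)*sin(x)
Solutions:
 f(x) = C1/cos(x)^2


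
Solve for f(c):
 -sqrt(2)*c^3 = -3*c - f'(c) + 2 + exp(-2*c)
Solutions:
 f(c) = C1 + sqrt(2)*c^4/4 - 3*c^2/2 + 2*c - exp(-2*c)/2


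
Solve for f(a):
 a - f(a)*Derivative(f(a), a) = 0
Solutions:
 f(a) = -sqrt(C1 + a^2)
 f(a) = sqrt(C1 + a^2)


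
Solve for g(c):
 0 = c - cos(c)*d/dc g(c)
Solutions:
 g(c) = C1 + Integral(c/cos(c), c)


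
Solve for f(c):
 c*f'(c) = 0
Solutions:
 f(c) = C1


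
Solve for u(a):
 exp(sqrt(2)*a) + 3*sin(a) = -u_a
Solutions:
 u(a) = C1 - sqrt(2)*exp(sqrt(2)*a)/2 + 3*cos(a)


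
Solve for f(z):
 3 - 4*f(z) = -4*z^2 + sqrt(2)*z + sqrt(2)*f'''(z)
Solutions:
 f(z) = C3*exp(-sqrt(2)*z) + z^2 - sqrt(2)*z/4 + (C1*sin(sqrt(6)*z/2) + C2*cos(sqrt(6)*z/2))*exp(sqrt(2)*z/2) + 3/4


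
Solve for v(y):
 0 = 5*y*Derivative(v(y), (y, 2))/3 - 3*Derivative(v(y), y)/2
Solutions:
 v(y) = C1 + C2*y^(19/10)


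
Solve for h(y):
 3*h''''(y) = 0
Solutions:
 h(y) = C1 + C2*y + C3*y^2 + C4*y^3


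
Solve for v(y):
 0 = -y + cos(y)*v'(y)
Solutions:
 v(y) = C1 + Integral(y/cos(y), y)


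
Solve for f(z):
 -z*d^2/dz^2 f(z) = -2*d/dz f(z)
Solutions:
 f(z) = C1 + C2*z^3


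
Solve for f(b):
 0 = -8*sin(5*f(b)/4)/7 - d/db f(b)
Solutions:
 8*b/7 + 2*log(cos(5*f(b)/4) - 1)/5 - 2*log(cos(5*f(b)/4) + 1)/5 = C1


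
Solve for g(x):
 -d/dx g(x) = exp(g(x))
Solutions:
 g(x) = log(1/(C1 + x))


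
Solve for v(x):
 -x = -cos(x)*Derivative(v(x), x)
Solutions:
 v(x) = C1 + Integral(x/cos(x), x)


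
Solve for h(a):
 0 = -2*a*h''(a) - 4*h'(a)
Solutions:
 h(a) = C1 + C2/a


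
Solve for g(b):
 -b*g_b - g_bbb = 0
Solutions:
 g(b) = C1 + Integral(C2*airyai(-b) + C3*airybi(-b), b)


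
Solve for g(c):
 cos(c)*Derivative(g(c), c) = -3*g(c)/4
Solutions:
 g(c) = C1*(sin(c) - 1)^(3/8)/(sin(c) + 1)^(3/8)


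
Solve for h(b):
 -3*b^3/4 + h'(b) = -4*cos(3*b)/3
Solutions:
 h(b) = C1 + 3*b^4/16 - 4*sin(3*b)/9


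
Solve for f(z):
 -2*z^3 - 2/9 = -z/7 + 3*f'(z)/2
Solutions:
 f(z) = C1 - z^4/3 + z^2/21 - 4*z/27


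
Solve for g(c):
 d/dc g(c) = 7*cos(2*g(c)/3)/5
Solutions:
 -7*c/5 - 3*log(sin(2*g(c)/3) - 1)/4 + 3*log(sin(2*g(c)/3) + 1)/4 = C1


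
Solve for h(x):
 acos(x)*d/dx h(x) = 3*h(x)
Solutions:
 h(x) = C1*exp(3*Integral(1/acos(x), x))


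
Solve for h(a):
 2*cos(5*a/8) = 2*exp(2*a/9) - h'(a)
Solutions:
 h(a) = C1 + 9*exp(2*a/9) - 16*sin(5*a/8)/5


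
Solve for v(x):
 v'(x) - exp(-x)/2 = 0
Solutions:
 v(x) = C1 - exp(-x)/2


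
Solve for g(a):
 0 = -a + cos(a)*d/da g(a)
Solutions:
 g(a) = C1 + Integral(a/cos(a), a)


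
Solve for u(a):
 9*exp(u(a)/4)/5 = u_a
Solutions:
 u(a) = 4*log(-1/(C1 + 9*a)) + 4*log(20)


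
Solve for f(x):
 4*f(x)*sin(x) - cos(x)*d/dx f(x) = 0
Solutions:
 f(x) = C1/cos(x)^4


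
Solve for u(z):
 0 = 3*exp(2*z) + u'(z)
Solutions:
 u(z) = C1 - 3*exp(2*z)/2


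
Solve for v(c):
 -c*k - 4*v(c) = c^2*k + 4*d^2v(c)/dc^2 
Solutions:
 v(c) = C1*sin(c) + C2*cos(c) - c^2*k/4 - c*k/4 + k/2


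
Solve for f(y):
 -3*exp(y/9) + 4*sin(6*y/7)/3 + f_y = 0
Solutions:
 f(y) = C1 + 27*exp(y/9) + 14*cos(6*y/7)/9


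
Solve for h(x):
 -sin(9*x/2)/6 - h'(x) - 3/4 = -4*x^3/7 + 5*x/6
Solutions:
 h(x) = C1 + x^4/7 - 5*x^2/12 - 3*x/4 + cos(9*x/2)/27


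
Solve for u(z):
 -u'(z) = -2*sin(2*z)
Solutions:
 u(z) = C1 - cos(2*z)


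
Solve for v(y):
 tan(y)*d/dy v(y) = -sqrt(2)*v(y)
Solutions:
 v(y) = C1/sin(y)^(sqrt(2))


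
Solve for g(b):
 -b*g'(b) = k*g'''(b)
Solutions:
 g(b) = C1 + Integral(C2*airyai(b*(-1/k)^(1/3)) + C3*airybi(b*(-1/k)^(1/3)), b)


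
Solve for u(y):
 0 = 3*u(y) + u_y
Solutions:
 u(y) = C1*exp(-3*y)


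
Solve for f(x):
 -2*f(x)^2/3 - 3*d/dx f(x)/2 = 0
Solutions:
 f(x) = 9/(C1 + 4*x)


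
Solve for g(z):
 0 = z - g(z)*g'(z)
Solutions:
 g(z) = -sqrt(C1 + z^2)
 g(z) = sqrt(C1 + z^2)


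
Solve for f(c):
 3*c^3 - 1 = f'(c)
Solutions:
 f(c) = C1 + 3*c^4/4 - c


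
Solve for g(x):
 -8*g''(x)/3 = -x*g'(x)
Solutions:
 g(x) = C1 + C2*erfi(sqrt(3)*x/4)


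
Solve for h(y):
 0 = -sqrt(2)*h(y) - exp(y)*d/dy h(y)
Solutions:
 h(y) = C1*exp(sqrt(2)*exp(-y))


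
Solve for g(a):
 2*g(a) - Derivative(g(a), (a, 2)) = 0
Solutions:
 g(a) = C1*exp(-sqrt(2)*a) + C2*exp(sqrt(2)*a)


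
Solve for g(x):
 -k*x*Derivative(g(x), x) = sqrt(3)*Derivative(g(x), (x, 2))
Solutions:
 g(x) = Piecewise((-sqrt(2)*3^(1/4)*sqrt(pi)*C1*erf(sqrt(2)*3^(3/4)*sqrt(k)*x/6)/(2*sqrt(k)) - C2, (k > 0) | (k < 0)), (-C1*x - C2, True))


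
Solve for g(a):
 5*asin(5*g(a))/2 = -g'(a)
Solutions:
 Integral(1/asin(5*_y), (_y, g(a))) = C1 - 5*a/2


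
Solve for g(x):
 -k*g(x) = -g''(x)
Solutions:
 g(x) = C1*exp(-sqrt(k)*x) + C2*exp(sqrt(k)*x)


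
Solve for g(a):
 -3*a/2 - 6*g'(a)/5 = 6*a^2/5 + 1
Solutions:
 g(a) = C1 - a^3/3 - 5*a^2/8 - 5*a/6


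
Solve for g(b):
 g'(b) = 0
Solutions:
 g(b) = C1


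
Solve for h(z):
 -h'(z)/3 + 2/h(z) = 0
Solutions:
 h(z) = -sqrt(C1 + 12*z)
 h(z) = sqrt(C1 + 12*z)


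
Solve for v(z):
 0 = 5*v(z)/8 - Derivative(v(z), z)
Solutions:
 v(z) = C1*exp(5*z/8)


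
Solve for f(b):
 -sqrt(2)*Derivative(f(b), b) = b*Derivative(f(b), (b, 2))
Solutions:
 f(b) = C1 + C2*b^(1 - sqrt(2))


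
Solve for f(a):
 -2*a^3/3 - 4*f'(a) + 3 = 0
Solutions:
 f(a) = C1 - a^4/24 + 3*a/4


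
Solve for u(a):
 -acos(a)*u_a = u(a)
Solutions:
 u(a) = C1*exp(-Integral(1/acos(a), a))


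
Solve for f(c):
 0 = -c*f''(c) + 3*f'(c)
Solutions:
 f(c) = C1 + C2*c^4


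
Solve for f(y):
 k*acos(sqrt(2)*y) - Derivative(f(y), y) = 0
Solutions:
 f(y) = C1 + k*(y*acos(sqrt(2)*y) - sqrt(2)*sqrt(1 - 2*y^2)/2)


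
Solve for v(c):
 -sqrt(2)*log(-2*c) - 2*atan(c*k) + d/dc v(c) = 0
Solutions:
 v(c) = C1 + sqrt(2)*c*(log(-c) - 1) + sqrt(2)*c*log(2) + 2*Piecewise((c*atan(c*k) - log(c^2*k^2 + 1)/(2*k), Ne(k, 0)), (0, True))


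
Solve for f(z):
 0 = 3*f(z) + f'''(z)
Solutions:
 f(z) = C3*exp(-3^(1/3)*z) + (C1*sin(3^(5/6)*z/2) + C2*cos(3^(5/6)*z/2))*exp(3^(1/3)*z/2)


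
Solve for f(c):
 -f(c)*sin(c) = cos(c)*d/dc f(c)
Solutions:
 f(c) = C1*cos(c)


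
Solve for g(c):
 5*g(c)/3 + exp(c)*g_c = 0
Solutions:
 g(c) = C1*exp(5*exp(-c)/3)


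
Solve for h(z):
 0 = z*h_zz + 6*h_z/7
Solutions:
 h(z) = C1 + C2*z^(1/7)


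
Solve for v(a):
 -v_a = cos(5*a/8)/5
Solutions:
 v(a) = C1 - 8*sin(5*a/8)/25


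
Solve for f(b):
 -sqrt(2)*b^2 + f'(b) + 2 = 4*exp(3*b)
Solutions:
 f(b) = C1 + sqrt(2)*b^3/3 - 2*b + 4*exp(3*b)/3


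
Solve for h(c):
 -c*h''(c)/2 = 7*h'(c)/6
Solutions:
 h(c) = C1 + C2/c^(4/3)


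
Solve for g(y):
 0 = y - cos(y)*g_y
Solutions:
 g(y) = C1 + Integral(y/cos(y), y)


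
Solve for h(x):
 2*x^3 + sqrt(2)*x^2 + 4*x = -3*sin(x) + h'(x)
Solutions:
 h(x) = C1 + x^4/2 + sqrt(2)*x^3/3 + 2*x^2 - 3*cos(x)


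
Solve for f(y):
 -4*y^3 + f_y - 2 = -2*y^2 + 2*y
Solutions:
 f(y) = C1 + y^4 - 2*y^3/3 + y^2 + 2*y


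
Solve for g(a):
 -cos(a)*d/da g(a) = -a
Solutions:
 g(a) = C1 + Integral(a/cos(a), a)


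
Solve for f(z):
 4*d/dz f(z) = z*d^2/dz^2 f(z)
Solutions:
 f(z) = C1 + C2*z^5


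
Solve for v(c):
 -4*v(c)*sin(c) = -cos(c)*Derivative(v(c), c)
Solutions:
 v(c) = C1/cos(c)^4


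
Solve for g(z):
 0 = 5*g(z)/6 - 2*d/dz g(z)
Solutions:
 g(z) = C1*exp(5*z/12)


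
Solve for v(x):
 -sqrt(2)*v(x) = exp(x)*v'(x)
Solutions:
 v(x) = C1*exp(sqrt(2)*exp(-x))


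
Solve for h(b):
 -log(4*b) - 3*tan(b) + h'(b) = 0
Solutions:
 h(b) = C1 + b*log(b) - b + 2*b*log(2) - 3*log(cos(b))


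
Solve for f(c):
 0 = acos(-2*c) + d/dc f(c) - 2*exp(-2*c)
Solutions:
 f(c) = C1 - c*acos(-2*c) - sqrt(1 - 4*c^2)/2 - exp(-2*c)


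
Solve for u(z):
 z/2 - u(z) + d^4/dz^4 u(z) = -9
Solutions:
 u(z) = C1*exp(-z) + C2*exp(z) + C3*sin(z) + C4*cos(z) + z/2 + 9


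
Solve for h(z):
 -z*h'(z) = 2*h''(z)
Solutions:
 h(z) = C1 + C2*erf(z/2)


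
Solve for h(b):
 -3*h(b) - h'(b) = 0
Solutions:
 h(b) = C1*exp(-3*b)


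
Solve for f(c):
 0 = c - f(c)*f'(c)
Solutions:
 f(c) = -sqrt(C1 + c^2)
 f(c) = sqrt(C1 + c^2)


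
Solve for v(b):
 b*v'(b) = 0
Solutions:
 v(b) = C1


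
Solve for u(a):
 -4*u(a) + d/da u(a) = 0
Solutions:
 u(a) = C1*exp(4*a)


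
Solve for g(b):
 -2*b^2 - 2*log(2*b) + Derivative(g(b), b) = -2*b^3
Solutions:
 g(b) = C1 - b^4/2 + 2*b^3/3 + 2*b*log(b) - 2*b + b*log(4)


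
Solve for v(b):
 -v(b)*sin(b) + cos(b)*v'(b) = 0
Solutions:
 v(b) = C1/cos(b)


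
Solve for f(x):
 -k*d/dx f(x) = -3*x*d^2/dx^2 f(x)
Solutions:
 f(x) = C1 + x^(re(k)/3 + 1)*(C2*sin(log(x)*Abs(im(k))/3) + C3*cos(log(x)*im(k)/3))


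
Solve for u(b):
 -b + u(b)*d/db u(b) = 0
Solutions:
 u(b) = -sqrt(C1 + b^2)
 u(b) = sqrt(C1 + b^2)


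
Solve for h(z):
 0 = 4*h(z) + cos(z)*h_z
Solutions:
 h(z) = C1*(sin(z)^2 - 2*sin(z) + 1)/(sin(z)^2 + 2*sin(z) + 1)


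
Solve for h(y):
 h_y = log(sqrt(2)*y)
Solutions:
 h(y) = C1 + y*log(y) - y + y*log(2)/2


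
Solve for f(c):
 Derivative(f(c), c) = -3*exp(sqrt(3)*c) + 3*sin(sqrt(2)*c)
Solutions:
 f(c) = C1 - sqrt(3)*exp(sqrt(3)*c) - 3*sqrt(2)*cos(sqrt(2)*c)/2


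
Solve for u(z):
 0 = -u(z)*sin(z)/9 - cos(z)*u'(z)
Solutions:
 u(z) = C1*cos(z)^(1/9)


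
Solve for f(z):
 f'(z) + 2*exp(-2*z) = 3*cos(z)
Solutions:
 f(z) = C1 + 3*sin(z) + exp(-2*z)


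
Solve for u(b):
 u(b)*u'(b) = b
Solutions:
 u(b) = -sqrt(C1 + b^2)
 u(b) = sqrt(C1 + b^2)


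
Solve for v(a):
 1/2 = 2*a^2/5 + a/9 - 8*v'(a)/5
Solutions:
 v(a) = C1 + a^3/12 + 5*a^2/144 - 5*a/16


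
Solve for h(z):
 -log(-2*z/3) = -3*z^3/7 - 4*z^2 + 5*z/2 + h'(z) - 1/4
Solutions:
 h(z) = C1 + 3*z^4/28 + 4*z^3/3 - 5*z^2/4 - z*log(-z) + z*(-log(2) + log(3) + 5/4)


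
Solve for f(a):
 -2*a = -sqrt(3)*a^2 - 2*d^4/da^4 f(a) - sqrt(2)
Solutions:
 f(a) = C1 + C2*a + C3*a^2 + C4*a^3 - sqrt(3)*a^6/720 + a^5/120 - sqrt(2)*a^4/48


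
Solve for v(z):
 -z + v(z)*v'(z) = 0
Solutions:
 v(z) = -sqrt(C1 + z^2)
 v(z) = sqrt(C1 + z^2)


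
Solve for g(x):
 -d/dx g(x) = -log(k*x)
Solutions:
 g(x) = C1 + x*log(k*x) - x


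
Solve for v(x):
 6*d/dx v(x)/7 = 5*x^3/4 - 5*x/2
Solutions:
 v(x) = C1 + 35*x^4/96 - 35*x^2/24


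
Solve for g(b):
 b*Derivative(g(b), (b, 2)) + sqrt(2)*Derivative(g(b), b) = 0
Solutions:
 g(b) = C1 + C2*b^(1 - sqrt(2))


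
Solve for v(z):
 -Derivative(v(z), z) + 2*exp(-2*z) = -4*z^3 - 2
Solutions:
 v(z) = C1 + z^4 + 2*z - exp(-2*z)


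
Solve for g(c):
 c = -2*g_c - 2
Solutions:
 g(c) = C1 - c^2/4 - c


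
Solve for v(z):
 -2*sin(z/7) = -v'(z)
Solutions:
 v(z) = C1 - 14*cos(z/7)


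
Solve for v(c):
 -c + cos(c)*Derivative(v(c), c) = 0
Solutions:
 v(c) = C1 + Integral(c/cos(c), c)


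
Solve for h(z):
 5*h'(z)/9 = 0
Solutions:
 h(z) = C1


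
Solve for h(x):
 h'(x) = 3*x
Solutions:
 h(x) = C1 + 3*x^2/2


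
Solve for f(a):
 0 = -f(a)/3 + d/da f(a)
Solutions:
 f(a) = C1*exp(a/3)


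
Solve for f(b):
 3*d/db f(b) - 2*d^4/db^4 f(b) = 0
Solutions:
 f(b) = C1 + C4*exp(2^(2/3)*3^(1/3)*b/2) + (C2*sin(2^(2/3)*3^(5/6)*b/4) + C3*cos(2^(2/3)*3^(5/6)*b/4))*exp(-2^(2/3)*3^(1/3)*b/4)


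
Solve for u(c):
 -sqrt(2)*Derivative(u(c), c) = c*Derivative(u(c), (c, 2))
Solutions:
 u(c) = C1 + C2*c^(1 - sqrt(2))


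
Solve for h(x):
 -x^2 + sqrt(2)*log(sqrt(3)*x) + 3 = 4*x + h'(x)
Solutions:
 h(x) = C1 - x^3/3 - 2*x^2 + sqrt(2)*x*log(x) - sqrt(2)*x + sqrt(2)*x*log(3)/2 + 3*x


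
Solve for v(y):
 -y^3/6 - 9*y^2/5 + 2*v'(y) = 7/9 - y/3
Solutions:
 v(y) = C1 + y^4/48 + 3*y^3/10 - y^2/12 + 7*y/18


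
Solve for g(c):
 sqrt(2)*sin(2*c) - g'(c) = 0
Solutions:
 g(c) = C1 - sqrt(2)*cos(2*c)/2


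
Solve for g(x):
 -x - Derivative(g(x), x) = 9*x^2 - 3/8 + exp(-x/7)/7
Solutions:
 g(x) = C1 - 3*x^3 - x^2/2 + 3*x/8 + exp(-x/7)


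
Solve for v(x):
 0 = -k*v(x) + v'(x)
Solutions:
 v(x) = C1*exp(k*x)


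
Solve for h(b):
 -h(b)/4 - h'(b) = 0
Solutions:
 h(b) = C1*exp(-b/4)


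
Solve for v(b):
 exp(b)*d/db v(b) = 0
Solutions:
 v(b) = C1


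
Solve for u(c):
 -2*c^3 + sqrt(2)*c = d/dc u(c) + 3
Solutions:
 u(c) = C1 - c^4/2 + sqrt(2)*c^2/2 - 3*c


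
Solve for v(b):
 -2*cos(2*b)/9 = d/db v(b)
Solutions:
 v(b) = C1 - sin(2*b)/9


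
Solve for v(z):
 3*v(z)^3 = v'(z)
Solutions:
 v(z) = -sqrt(2)*sqrt(-1/(C1 + 3*z))/2
 v(z) = sqrt(2)*sqrt(-1/(C1 + 3*z))/2


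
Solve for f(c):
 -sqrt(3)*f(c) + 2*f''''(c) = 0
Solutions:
 f(c) = C1*exp(-2^(3/4)*3^(1/8)*c/2) + C2*exp(2^(3/4)*3^(1/8)*c/2) + C3*sin(2^(3/4)*3^(1/8)*c/2) + C4*cos(2^(3/4)*3^(1/8)*c/2)


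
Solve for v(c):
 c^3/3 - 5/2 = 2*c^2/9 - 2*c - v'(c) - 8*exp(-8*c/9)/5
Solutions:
 v(c) = C1 - c^4/12 + 2*c^3/27 - c^2 + 5*c/2 + 9*exp(-8*c/9)/5


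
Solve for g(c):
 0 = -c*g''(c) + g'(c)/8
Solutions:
 g(c) = C1 + C2*c^(9/8)


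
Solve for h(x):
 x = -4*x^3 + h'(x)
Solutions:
 h(x) = C1 + x^4 + x^2/2


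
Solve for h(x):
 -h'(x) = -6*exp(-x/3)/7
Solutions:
 h(x) = C1 - 18*exp(-x/3)/7


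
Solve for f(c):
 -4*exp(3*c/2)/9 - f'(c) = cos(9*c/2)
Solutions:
 f(c) = C1 - 8*exp(3*c/2)/27 - 2*sin(9*c/2)/9


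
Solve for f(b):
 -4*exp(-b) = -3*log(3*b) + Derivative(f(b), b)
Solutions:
 f(b) = C1 + 3*b*log(b) + 3*b*(-1 + log(3)) + 4*exp(-b)


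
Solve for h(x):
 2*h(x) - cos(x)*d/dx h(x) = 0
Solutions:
 h(x) = C1*(sin(x) + 1)/(sin(x) - 1)


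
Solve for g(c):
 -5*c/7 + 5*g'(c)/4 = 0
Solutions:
 g(c) = C1 + 2*c^2/7


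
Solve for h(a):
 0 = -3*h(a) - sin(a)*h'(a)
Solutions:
 h(a) = C1*(cos(a) + 1)^(3/2)/(cos(a) - 1)^(3/2)


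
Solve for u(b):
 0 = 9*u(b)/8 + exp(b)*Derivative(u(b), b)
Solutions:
 u(b) = C1*exp(9*exp(-b)/8)


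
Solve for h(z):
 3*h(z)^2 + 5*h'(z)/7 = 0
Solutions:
 h(z) = 5/(C1 + 21*z)


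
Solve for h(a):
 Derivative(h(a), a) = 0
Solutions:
 h(a) = C1


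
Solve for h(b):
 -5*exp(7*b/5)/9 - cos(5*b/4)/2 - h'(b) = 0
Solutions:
 h(b) = C1 - 25*exp(7*b/5)/63 - 2*sin(5*b/4)/5


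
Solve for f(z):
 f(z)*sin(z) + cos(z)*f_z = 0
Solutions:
 f(z) = C1*cos(z)


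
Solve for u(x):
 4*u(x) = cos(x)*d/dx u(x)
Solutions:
 u(x) = C1*(sin(x)^2 + 2*sin(x) + 1)/(sin(x)^2 - 2*sin(x) + 1)


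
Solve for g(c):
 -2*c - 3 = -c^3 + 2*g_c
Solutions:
 g(c) = C1 + c^4/8 - c^2/2 - 3*c/2


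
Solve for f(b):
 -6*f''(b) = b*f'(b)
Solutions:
 f(b) = C1 + C2*erf(sqrt(3)*b/6)


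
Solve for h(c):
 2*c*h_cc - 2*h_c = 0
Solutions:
 h(c) = C1 + C2*c^2


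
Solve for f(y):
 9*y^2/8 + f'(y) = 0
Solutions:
 f(y) = C1 - 3*y^3/8


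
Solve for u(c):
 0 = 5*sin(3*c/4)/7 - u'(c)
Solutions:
 u(c) = C1 - 20*cos(3*c/4)/21


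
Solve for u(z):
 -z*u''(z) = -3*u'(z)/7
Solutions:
 u(z) = C1 + C2*z^(10/7)


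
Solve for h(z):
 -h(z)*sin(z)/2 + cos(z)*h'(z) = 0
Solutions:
 h(z) = C1/sqrt(cos(z))


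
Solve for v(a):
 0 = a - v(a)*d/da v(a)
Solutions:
 v(a) = -sqrt(C1 + a^2)
 v(a) = sqrt(C1 + a^2)


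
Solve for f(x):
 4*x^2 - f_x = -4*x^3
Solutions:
 f(x) = C1 + x^4 + 4*x^3/3


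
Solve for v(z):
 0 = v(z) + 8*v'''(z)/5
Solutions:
 v(z) = C3*exp(-5^(1/3)*z/2) + (C1*sin(sqrt(3)*5^(1/3)*z/4) + C2*cos(sqrt(3)*5^(1/3)*z/4))*exp(5^(1/3)*z/4)


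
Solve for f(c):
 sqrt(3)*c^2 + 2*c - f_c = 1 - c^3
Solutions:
 f(c) = C1 + c^4/4 + sqrt(3)*c^3/3 + c^2 - c


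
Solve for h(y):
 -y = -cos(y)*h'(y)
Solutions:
 h(y) = C1 + Integral(y/cos(y), y)


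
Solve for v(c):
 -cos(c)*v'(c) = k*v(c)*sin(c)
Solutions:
 v(c) = C1*exp(k*log(cos(c)))


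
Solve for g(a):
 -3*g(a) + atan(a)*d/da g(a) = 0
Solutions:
 g(a) = C1*exp(3*Integral(1/atan(a), a))


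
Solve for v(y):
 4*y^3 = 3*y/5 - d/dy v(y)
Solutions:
 v(y) = C1 - y^4 + 3*y^2/10


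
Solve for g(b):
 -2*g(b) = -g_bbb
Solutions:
 g(b) = C3*exp(2^(1/3)*b) + (C1*sin(2^(1/3)*sqrt(3)*b/2) + C2*cos(2^(1/3)*sqrt(3)*b/2))*exp(-2^(1/3)*b/2)


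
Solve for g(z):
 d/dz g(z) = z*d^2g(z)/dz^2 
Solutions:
 g(z) = C1 + C2*z^2


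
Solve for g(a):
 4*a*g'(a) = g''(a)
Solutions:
 g(a) = C1 + C2*erfi(sqrt(2)*a)


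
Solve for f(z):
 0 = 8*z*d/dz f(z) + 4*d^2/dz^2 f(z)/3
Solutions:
 f(z) = C1 + C2*erf(sqrt(3)*z)


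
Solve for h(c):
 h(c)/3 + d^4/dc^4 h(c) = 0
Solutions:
 h(c) = (C1*sin(sqrt(2)*3^(3/4)*c/6) + C2*cos(sqrt(2)*3^(3/4)*c/6))*exp(-sqrt(2)*3^(3/4)*c/6) + (C3*sin(sqrt(2)*3^(3/4)*c/6) + C4*cos(sqrt(2)*3^(3/4)*c/6))*exp(sqrt(2)*3^(3/4)*c/6)


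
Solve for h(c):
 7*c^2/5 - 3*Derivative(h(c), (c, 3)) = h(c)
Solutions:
 h(c) = C3*exp(-3^(2/3)*c/3) + 7*c^2/5 + (C1*sin(3^(1/6)*c/2) + C2*cos(3^(1/6)*c/2))*exp(3^(2/3)*c/6)


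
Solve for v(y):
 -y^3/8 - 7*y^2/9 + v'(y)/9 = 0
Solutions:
 v(y) = C1 + 9*y^4/32 + 7*y^3/3


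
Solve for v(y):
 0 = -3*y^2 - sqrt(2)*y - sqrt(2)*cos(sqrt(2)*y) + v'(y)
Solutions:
 v(y) = C1 + y^3 + sqrt(2)*y^2/2 + sin(sqrt(2)*y)


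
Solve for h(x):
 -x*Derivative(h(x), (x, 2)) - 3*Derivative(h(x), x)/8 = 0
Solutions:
 h(x) = C1 + C2*x^(5/8)


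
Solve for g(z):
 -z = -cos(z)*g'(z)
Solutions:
 g(z) = C1 + Integral(z/cos(z), z)


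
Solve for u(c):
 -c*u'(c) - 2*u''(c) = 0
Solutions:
 u(c) = C1 + C2*erf(c/2)


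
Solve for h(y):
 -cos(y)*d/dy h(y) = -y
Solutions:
 h(y) = C1 + Integral(y/cos(y), y)


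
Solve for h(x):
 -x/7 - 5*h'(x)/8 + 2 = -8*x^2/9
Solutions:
 h(x) = C1 + 64*x^3/135 - 4*x^2/35 + 16*x/5


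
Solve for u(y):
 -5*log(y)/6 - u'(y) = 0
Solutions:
 u(y) = C1 - 5*y*log(y)/6 + 5*y/6


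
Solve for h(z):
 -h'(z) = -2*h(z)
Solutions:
 h(z) = C1*exp(2*z)


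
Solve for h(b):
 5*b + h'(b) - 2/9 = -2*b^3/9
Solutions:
 h(b) = C1 - b^4/18 - 5*b^2/2 + 2*b/9


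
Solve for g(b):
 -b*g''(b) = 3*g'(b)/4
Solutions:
 g(b) = C1 + C2*b^(1/4)


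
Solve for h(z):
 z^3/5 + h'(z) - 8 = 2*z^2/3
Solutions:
 h(z) = C1 - z^4/20 + 2*z^3/9 + 8*z


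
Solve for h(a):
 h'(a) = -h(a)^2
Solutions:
 h(a) = 1/(C1 + a)


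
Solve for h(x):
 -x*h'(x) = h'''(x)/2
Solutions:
 h(x) = C1 + Integral(C2*airyai(-2^(1/3)*x) + C3*airybi(-2^(1/3)*x), x)


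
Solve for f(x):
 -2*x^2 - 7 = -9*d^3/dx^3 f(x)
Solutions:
 f(x) = C1 + C2*x + C3*x^2 + x^5/270 + 7*x^3/54


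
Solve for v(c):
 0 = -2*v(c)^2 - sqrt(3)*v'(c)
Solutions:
 v(c) = 3/(C1 + 2*sqrt(3)*c)


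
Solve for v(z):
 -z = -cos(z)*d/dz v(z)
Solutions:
 v(z) = C1 + Integral(z/cos(z), z)


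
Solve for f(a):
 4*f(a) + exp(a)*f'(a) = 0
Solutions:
 f(a) = C1*exp(4*exp(-a))


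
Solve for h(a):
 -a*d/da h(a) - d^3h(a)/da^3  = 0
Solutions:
 h(a) = C1 + Integral(C2*airyai(-a) + C3*airybi(-a), a)


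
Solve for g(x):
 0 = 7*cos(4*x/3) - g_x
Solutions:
 g(x) = C1 + 21*sin(4*x/3)/4


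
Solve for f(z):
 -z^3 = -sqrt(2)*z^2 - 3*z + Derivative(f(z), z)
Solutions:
 f(z) = C1 - z^4/4 + sqrt(2)*z^3/3 + 3*z^2/2


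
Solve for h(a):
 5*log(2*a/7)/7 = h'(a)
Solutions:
 h(a) = C1 + 5*a*log(a)/7 - 5*a*log(7)/7 - 5*a/7 + 5*a*log(2)/7


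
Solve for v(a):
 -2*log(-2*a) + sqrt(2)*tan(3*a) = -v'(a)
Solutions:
 v(a) = C1 + 2*a*log(-a) - 2*a + 2*a*log(2) + sqrt(2)*log(cos(3*a))/3


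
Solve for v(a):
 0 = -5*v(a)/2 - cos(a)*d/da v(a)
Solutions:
 v(a) = C1*(sin(a) - 1)^(5/4)/(sin(a) + 1)^(5/4)


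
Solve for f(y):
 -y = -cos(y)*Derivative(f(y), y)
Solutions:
 f(y) = C1 + Integral(y/cos(y), y)


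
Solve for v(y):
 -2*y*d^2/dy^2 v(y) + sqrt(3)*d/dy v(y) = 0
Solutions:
 v(y) = C1 + C2*y^(sqrt(3)/2 + 1)


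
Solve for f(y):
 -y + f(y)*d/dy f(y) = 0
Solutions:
 f(y) = -sqrt(C1 + y^2)
 f(y) = sqrt(C1 + y^2)


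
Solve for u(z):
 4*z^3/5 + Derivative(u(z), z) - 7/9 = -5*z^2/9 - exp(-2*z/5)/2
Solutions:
 u(z) = C1 - z^4/5 - 5*z^3/27 + 7*z/9 + 5*exp(-2*z/5)/4


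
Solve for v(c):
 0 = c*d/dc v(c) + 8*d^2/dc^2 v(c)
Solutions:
 v(c) = C1 + C2*erf(c/4)


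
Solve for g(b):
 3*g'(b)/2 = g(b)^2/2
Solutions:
 g(b) = -3/(C1 + b)


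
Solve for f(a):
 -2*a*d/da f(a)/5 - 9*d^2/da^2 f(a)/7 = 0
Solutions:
 f(a) = C1 + C2*erf(sqrt(35)*a/15)


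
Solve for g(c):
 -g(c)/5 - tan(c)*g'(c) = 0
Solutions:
 g(c) = C1/sin(c)^(1/5)


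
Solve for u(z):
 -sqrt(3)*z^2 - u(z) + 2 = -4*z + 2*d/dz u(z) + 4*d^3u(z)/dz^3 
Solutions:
 u(z) = C1*exp(-3^(1/3)*z*(-(9 + sqrt(105))^(1/3) + 2*3^(1/3)/(9 + sqrt(105))^(1/3))/12)*sin(3^(1/6)*z*(6/(9 + sqrt(105))^(1/3) + 3^(2/3)*(9 + sqrt(105))^(1/3))/12) + C2*exp(-3^(1/3)*z*(-(9 + sqrt(105))^(1/3) + 2*3^(1/3)/(9 + sqrt(105))^(1/3))/12)*cos(3^(1/6)*z*(6/(9 + sqrt(105))^(1/3) + 3^(2/3)*(9 + sqrt(105))^(1/3))/12) + C3*exp(3^(1/3)*z*(-(9 + sqrt(105))^(1/3) + 2*3^(1/3)/(9 + sqrt(105))^(1/3))/6) - sqrt(3)*z^2 + 4*z + 4*sqrt(3)*z - 8*sqrt(3) - 6


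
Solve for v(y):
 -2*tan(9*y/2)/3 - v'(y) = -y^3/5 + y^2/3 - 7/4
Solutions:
 v(y) = C1 + y^4/20 - y^3/9 + 7*y/4 + 4*log(cos(9*y/2))/27


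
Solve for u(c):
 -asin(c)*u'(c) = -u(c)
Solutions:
 u(c) = C1*exp(Integral(1/asin(c), c))


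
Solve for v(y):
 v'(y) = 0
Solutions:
 v(y) = C1


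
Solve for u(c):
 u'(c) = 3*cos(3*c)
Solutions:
 u(c) = C1 + sin(3*c)


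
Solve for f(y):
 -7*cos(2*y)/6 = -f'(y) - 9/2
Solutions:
 f(y) = C1 - 9*y/2 + 7*sin(2*y)/12


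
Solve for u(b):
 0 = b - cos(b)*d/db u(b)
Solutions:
 u(b) = C1 + Integral(b/cos(b), b)


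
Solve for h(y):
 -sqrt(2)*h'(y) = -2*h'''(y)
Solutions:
 h(y) = C1 + C2*exp(-2^(3/4)*y/2) + C3*exp(2^(3/4)*y/2)


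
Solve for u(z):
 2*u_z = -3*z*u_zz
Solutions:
 u(z) = C1 + C2*z^(1/3)


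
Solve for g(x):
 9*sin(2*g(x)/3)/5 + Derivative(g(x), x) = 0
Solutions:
 9*x/5 + 3*log(cos(2*g(x)/3) - 1)/4 - 3*log(cos(2*g(x)/3) + 1)/4 = C1


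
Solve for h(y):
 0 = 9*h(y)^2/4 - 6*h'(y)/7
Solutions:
 h(y) = -8/(C1 + 21*y)


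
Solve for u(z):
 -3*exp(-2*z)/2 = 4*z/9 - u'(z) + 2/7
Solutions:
 u(z) = C1 + 2*z^2/9 + 2*z/7 - 3*exp(-2*z)/4


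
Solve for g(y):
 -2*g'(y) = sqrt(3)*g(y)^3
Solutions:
 g(y) = -sqrt(-1/(C1 - sqrt(3)*y))
 g(y) = sqrt(-1/(C1 - sqrt(3)*y))


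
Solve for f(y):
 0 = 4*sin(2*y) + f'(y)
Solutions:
 f(y) = C1 + 2*cos(2*y)


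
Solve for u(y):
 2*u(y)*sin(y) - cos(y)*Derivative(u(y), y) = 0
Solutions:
 u(y) = C1/cos(y)^2


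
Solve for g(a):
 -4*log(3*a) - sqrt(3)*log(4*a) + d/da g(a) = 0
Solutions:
 g(a) = C1 + sqrt(3)*a*log(a) + 4*a*log(a) - 4*a - sqrt(3)*a + a*log(81*2^(2*sqrt(3)))


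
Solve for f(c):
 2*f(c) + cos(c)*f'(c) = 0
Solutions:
 f(c) = C1*(sin(c) - 1)/(sin(c) + 1)


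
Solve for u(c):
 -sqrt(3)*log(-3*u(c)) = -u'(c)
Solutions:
 -sqrt(3)*Integral(1/(log(-_y) + log(3)), (_y, u(c)))/3 = C1 - c


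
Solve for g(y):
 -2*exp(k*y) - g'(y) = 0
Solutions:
 g(y) = C1 - 2*exp(k*y)/k


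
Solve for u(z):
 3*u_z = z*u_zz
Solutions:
 u(z) = C1 + C2*z^4


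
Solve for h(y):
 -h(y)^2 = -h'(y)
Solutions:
 h(y) = -1/(C1 + y)


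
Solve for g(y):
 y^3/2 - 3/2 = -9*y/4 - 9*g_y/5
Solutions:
 g(y) = C1 - 5*y^4/72 - 5*y^2/8 + 5*y/6


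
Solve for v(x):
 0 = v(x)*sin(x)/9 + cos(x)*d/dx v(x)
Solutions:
 v(x) = C1*cos(x)^(1/9)


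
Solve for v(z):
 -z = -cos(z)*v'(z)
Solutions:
 v(z) = C1 + Integral(z/cos(z), z)


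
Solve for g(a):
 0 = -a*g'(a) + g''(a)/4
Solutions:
 g(a) = C1 + C2*erfi(sqrt(2)*a)


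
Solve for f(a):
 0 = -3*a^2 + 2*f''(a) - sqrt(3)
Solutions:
 f(a) = C1 + C2*a + a^4/8 + sqrt(3)*a^2/4


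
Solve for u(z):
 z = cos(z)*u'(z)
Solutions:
 u(z) = C1 + Integral(z/cos(z), z)


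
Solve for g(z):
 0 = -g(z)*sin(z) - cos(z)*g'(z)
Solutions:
 g(z) = C1*cos(z)


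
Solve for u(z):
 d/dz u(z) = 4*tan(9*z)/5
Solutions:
 u(z) = C1 - 4*log(cos(9*z))/45


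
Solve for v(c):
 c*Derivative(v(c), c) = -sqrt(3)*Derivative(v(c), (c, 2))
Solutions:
 v(c) = C1 + C2*erf(sqrt(2)*3^(3/4)*c/6)


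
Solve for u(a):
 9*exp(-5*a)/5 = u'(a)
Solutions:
 u(a) = C1 - 9*exp(-5*a)/25


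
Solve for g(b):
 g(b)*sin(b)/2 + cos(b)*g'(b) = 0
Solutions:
 g(b) = C1*sqrt(cos(b))


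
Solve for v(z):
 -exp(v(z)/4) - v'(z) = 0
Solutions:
 v(z) = 4*log(1/(C1 + z)) + 8*log(2)


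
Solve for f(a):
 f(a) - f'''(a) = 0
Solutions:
 f(a) = C3*exp(a) + (C1*sin(sqrt(3)*a/2) + C2*cos(sqrt(3)*a/2))*exp(-a/2)


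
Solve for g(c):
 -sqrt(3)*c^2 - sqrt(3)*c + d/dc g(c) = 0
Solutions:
 g(c) = C1 + sqrt(3)*c^3/3 + sqrt(3)*c^2/2


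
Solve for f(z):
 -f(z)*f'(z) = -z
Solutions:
 f(z) = -sqrt(C1 + z^2)
 f(z) = sqrt(C1 + z^2)


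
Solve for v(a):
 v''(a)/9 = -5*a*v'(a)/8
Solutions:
 v(a) = C1 + C2*erf(3*sqrt(5)*a/4)


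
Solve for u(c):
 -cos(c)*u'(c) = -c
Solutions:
 u(c) = C1 + Integral(c/cos(c), c)


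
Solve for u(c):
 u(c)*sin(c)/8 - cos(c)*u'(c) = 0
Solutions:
 u(c) = C1/cos(c)^(1/8)


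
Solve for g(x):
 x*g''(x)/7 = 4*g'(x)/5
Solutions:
 g(x) = C1 + C2*x^(33/5)


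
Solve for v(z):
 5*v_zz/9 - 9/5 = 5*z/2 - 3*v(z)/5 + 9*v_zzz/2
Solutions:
 v(z) = C1*exp(z*(-5^(2/3)*(2187*sqrt(4792969) + 4787969)^(1/3) - 500*5^(1/3)/(2187*sqrt(4792969) + 4787969)^(1/3) + 100)/2430)*sin(sqrt(3)*5^(1/3)*z*(-5^(1/3)*(2187*sqrt(4792969) + 4787969)^(1/3) + 500/(2187*sqrt(4792969) + 4787969)^(1/3))/2430) + C2*exp(z*(-5^(2/3)*(2187*sqrt(4792969) + 4787969)^(1/3) - 500*5^(1/3)/(2187*sqrt(4792969) + 4787969)^(1/3) + 100)/2430)*cos(sqrt(3)*5^(1/3)*z*(-5^(1/3)*(2187*sqrt(4792969) + 4787969)^(1/3) + 500/(2187*sqrt(4792969) + 4787969)^(1/3))/2430) + C3*exp(z*(500*5^(1/3)/(2187*sqrt(4792969) + 4787969)^(1/3) + 50 + 5^(2/3)*(2187*sqrt(4792969) + 4787969)^(1/3))/1215) + 25*z/6 + 3


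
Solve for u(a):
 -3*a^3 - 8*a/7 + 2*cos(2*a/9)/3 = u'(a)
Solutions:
 u(a) = C1 - 3*a^4/4 - 4*a^2/7 + 3*sin(2*a/9)


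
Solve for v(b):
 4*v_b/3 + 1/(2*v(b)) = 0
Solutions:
 v(b) = -sqrt(C1 - 3*b)/2
 v(b) = sqrt(C1 - 3*b)/2


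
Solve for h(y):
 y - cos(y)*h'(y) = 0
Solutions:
 h(y) = C1 + Integral(y/cos(y), y)


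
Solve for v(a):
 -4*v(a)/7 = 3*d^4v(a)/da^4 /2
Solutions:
 v(a) = (C1*sin(2^(1/4)*21^(3/4)*a/21) + C2*cos(2^(1/4)*21^(3/4)*a/21))*exp(-2^(1/4)*21^(3/4)*a/21) + (C3*sin(2^(1/4)*21^(3/4)*a/21) + C4*cos(2^(1/4)*21^(3/4)*a/21))*exp(2^(1/4)*21^(3/4)*a/21)


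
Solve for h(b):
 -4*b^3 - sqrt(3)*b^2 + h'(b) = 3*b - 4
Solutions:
 h(b) = C1 + b^4 + sqrt(3)*b^3/3 + 3*b^2/2 - 4*b


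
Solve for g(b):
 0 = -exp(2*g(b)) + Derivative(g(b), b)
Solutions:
 g(b) = log(-sqrt(-1/(C1 + b))) - log(2)/2
 g(b) = log(-1/(C1 + b))/2 - log(2)/2


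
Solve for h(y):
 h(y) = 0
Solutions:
 h(y) = 0


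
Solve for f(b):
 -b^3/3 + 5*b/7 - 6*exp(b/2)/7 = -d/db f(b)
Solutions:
 f(b) = C1 + b^4/12 - 5*b^2/14 + 12*exp(b/2)/7


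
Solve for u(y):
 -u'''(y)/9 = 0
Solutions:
 u(y) = C1 + C2*y + C3*y^2


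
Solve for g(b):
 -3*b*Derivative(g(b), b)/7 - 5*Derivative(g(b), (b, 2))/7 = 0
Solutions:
 g(b) = C1 + C2*erf(sqrt(30)*b/10)


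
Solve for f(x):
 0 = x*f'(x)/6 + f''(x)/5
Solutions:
 f(x) = C1 + C2*erf(sqrt(15)*x/6)


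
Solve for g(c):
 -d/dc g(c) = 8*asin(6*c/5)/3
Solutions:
 g(c) = C1 - 8*c*asin(6*c/5)/3 - 4*sqrt(25 - 36*c^2)/9


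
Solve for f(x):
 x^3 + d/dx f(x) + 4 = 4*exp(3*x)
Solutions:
 f(x) = C1 - x^4/4 - 4*x + 4*exp(3*x)/3


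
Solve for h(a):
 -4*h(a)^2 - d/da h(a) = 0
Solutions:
 h(a) = 1/(C1 + 4*a)


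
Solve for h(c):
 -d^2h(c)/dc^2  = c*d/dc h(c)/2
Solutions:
 h(c) = C1 + C2*erf(c/2)


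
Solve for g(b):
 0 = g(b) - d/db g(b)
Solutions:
 g(b) = C1*exp(b)


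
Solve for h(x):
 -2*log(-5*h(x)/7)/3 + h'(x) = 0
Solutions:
 -3*Integral(1/(log(-_y) - log(7) + log(5)), (_y, h(x)))/2 = C1 - x


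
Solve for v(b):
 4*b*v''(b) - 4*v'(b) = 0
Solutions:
 v(b) = C1 + C2*b^2


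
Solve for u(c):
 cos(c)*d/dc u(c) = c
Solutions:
 u(c) = C1 + Integral(c/cos(c), c)


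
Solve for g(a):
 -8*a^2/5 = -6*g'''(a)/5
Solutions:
 g(a) = C1 + C2*a + C3*a^2 + a^5/45


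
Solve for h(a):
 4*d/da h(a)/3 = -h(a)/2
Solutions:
 h(a) = C1*exp(-3*a/8)


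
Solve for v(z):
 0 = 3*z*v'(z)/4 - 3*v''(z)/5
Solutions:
 v(z) = C1 + C2*erfi(sqrt(10)*z/4)


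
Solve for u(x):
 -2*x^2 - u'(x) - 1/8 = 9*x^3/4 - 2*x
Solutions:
 u(x) = C1 - 9*x^4/16 - 2*x^3/3 + x^2 - x/8


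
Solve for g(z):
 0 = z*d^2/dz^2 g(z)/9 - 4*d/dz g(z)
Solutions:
 g(z) = C1 + C2*z^37


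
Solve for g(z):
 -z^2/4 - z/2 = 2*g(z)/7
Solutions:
 g(z) = 7*z*(-z - 2)/8


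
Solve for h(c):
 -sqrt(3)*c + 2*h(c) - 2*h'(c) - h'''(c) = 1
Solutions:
 h(c) = C1*exp(c*(-3*(1 + sqrt(105)/9)^(1/3) + 2/(1 + sqrt(105)/9)^(1/3))/6)*sin(sqrt(3)*c*(2/(1 + sqrt(105)/9)^(1/3) + 3*(1 + sqrt(105)/9)^(1/3))/6) + C2*exp(c*(-3*(1 + sqrt(105)/9)^(1/3) + 2/(1 + sqrt(105)/9)^(1/3))/6)*cos(sqrt(3)*c*(2/(1 + sqrt(105)/9)^(1/3) + 3*(1 + sqrt(105)/9)^(1/3))/6) + C3*exp(c*(-2/(3*(1 + sqrt(105)/9)^(1/3)) + (1 + sqrt(105)/9)^(1/3))) + sqrt(3)*c/2 + 1/2 + sqrt(3)/2


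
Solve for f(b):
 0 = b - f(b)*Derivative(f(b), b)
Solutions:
 f(b) = -sqrt(C1 + b^2)
 f(b) = sqrt(C1 + b^2)
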